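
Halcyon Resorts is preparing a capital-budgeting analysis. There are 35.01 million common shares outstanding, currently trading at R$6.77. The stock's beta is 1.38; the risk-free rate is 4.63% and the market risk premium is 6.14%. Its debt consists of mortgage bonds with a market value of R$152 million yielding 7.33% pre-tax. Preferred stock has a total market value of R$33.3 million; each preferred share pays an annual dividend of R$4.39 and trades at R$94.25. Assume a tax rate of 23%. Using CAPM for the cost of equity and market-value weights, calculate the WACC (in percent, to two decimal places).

Cost of equity via CAPM: Re = 4.63% + 1.38 × 6.14% = 13.1032%.
Cost of preferred: Rp = 4.39 / 94.25 = 4.6578%.
Market value of equity E = 6.77 × 35.01m = 237.0177m.
Total capital V = 237.0177 + 33.3 + 152 = 422.3177.
Equity: weight = 237.0177/422.3177 = 0.5612; cost = 13.1032%.
Preferred: weight = 33.3/422.3177 = 0.0789; cost = 4.6578%.
Mortgage bonds: weight = 152/422.3177 = 0.3599; after-tax cost = 7.33% × (1 − 23%) = 5.6441%.
WACC = 0.5612 × 13.1032% + 0.0789 × 4.6578% + 0.3599 × 5.6441% = 9.7526%.

9.75%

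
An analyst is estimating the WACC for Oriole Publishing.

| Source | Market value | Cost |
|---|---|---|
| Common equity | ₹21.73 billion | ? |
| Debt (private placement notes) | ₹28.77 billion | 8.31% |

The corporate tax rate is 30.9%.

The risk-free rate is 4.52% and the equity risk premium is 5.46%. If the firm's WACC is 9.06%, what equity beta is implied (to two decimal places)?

Total capital V = 21.73 + 28.77 = 50.5.
Equity weight = 21.73/50.5 = 0.4303.
Private placement notes weight = 28.77/50.5 = 0.5697.
Debt contribution = 0.5697 × 8.31% × (1 − 30.9%) = 3.2714%.
Required equity contribution = 9.06% − 3.2714% = 5.7886%  ⇒  Re = 13.4527%.
CAPM: 13.4527% = 4.52% + β × 5.46%  ⇒  β = 1.6360.

1.64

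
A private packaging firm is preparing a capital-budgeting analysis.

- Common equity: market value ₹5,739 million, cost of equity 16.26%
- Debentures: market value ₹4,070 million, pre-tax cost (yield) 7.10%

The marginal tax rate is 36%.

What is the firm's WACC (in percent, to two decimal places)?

11.40%

Total capital V = 5739 + 4070 = 9809.
Equity: weight = 5739/9809 = 0.5851; cost = 16.26%.
Debentures: weight = 4070/9809 = 0.4149; after-tax cost = 7.1% × (1 − 36%) = 4.5440%.
WACC = 0.5851 × 16.2600% + 0.4149 × 4.5440% = 11.3987%.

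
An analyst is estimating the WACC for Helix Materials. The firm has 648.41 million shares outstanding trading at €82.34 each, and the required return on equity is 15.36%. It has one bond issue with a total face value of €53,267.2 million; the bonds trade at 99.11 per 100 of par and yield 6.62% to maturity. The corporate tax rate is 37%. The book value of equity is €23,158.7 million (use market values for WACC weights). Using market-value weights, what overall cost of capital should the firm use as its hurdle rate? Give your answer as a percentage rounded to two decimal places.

Market value of equity E = 82.34 × 648.41m = 53390.0794m. Market value of debt D = 53267.2m × 99.11/100 = 52793.12192m.
Total capital V = 53390.0794 + 52793.12192 = 106183.20132.
Equity: weight = 53390.0794/106183.20132 = 0.5028; cost = 15.36%.
Bonds outstanding: weight = 52793.12192/106183.20132 = 0.4972; after-tax cost = 6.62% × (1 − 37%) = 4.1706%.
WACC = 0.5028 × 15.3600% + 0.4972 × 4.1706% = 9.7968%.

9.80%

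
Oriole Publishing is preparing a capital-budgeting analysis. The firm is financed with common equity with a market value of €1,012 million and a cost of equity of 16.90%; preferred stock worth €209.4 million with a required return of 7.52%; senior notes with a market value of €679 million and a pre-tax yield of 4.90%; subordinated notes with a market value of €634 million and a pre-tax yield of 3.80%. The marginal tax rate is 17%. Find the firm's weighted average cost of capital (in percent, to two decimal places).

Total capital V = 1012 + 209.4 + 679 + 634 = 2534.4.
Equity: weight = 1012/2534.4 = 0.3993; cost = 16.9%.
Preferred: weight = 209.4/2534.4 = 0.0826; cost = 7.52%.
Senior notes: weight = 679/2534.4 = 0.2679; after-tax cost = 4.9% × (1 − 17%) = 4.0670%.
Subordinated notes: weight = 634/2534.4 = 0.2502; after-tax cost = 3.8% × (1 − 17%) = 3.1540%.
WACC = 0.3993 × 16.9000% + 0.0826 × 7.5200% + 0.2679 × 4.0670% + 0.2502 × 3.1540% = 9.2482%.

9.25%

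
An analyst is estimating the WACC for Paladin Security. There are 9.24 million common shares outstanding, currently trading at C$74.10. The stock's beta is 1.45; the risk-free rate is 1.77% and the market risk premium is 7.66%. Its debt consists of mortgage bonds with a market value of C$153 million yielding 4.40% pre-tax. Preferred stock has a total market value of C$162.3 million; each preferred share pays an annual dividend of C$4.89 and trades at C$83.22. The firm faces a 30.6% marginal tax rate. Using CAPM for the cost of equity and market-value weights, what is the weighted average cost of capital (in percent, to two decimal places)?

10.24%

Cost of equity via CAPM: Re = 1.77% + 1.45 × 7.66% = 12.8770%.
Cost of preferred: Rp = 4.89 / 83.22 = 5.8760%.
Market value of equity E = 74.1 × 9.24m = 684.684m.
Total capital V = 684.684 + 162.3 + 153 = 999.984.
Equity: weight = 684.684/999.984 = 0.6847; cost = 12.877%.
Preferred: weight = 162.3/999.984 = 0.1623; cost = 5.876%.
Mortgage bonds: weight = 153/999.984 = 0.1530; after-tax cost = 4.4% × (1 − 30.6%) = 3.0536%.
WACC = 0.6847 × 12.8770% + 0.1623 × 5.8760% + 0.1530 × 3.0536% = 10.2377%.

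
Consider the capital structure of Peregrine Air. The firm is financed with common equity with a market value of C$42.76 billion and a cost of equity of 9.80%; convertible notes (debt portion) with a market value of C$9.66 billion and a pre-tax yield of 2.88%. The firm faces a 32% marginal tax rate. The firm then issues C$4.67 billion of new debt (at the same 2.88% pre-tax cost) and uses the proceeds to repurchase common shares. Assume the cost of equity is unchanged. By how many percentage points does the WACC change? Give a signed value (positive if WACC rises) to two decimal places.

-0.70 pp

Current WACC:
Total capital V = 42.76 + 9.66 = 52.42.
Equity: weight = 42.76/52.42 = 0.8157; cost = 9.8%.
Convertible notes (debt portion): weight = 9.66/52.42 = 0.1843; after-tax cost = 2.88% × (1 − 32%) = 1.9584%.
WACC = 0.8157 × 9.8000% + 0.1843 × 1.9584% = 8.3549%.
After the change:
Total capital V = 38.09 + 14.33 = 52.42.
Equity: weight = 38.09/52.42 = 0.7266; cost = 9.8%.
Convertible notes (debt portion): weight = 14.33/52.42 = 0.2734; after-tax cost = 2.88% × (1 − 32%) = 1.9584%.
WACC = 0.7266 × 9.8000% + 0.2734 × 1.9584% = 7.6564%.
Change in WACC = 7.6564% − 8.3549% = -0.6986 pp.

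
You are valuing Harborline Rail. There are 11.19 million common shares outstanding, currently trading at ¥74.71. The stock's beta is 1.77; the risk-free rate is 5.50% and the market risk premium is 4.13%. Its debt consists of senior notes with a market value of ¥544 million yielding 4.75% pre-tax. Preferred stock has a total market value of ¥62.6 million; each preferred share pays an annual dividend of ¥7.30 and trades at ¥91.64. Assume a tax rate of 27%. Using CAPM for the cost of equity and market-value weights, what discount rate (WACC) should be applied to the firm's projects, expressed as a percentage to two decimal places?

Cost of equity via CAPM: Re = 5.5% + 1.77 × 4.13% = 12.8101%.
Cost of preferred: Rp = 7.3 / 91.64 = 7.9660%.
Market value of equity E = 74.71 × 11.19m = 836.0049m.
Total capital V = 836.0049 + 62.6 + 544 = 1442.6049.
Equity: weight = 836.0049/1442.6049 = 0.5795; cost = 12.8101%.
Preferred: weight = 62.6/1442.6049 = 0.0434; cost = 7.966%.
Senior notes: weight = 544/1442.6049 = 0.3771; after-tax cost = 4.75% × (1 − 27%) = 3.4675%.
WACC = 0.5795 × 12.8101% + 0.0434 × 7.9660% + 0.3771 × 3.4675% = 9.0768%.

9.08%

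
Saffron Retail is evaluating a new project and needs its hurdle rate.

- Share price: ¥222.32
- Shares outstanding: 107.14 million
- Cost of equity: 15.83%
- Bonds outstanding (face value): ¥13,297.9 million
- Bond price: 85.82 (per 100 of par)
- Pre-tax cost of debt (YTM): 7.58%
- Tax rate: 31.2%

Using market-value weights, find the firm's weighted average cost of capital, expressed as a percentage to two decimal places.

Market value of equity E = 222.32 × 107.14m = 23819.3648m. Market value of debt D = 13297.9m × 85.82/100 = 11412.25778m.
Total capital V = 23819.3648 + 11412.25778 = 35231.62258.
Equity: weight = 23819.3648/35231.62258 = 0.6761; cost = 15.83%.
Bonds outstanding: weight = 11412.25778/35231.62258 = 0.3239; after-tax cost = 7.58% × (1 − 31.2%) = 5.2150%.
WACC = 0.6761 × 15.8300% + 0.3239 × 5.2150% = 12.3916%.

12.39%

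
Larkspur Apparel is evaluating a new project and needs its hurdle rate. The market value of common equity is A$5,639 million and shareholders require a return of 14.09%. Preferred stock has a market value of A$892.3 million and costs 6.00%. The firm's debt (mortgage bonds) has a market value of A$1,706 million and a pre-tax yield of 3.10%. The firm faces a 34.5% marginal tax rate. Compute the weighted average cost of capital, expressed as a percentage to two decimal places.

Total capital V = 5639 + 892.3 + 1706 = 8237.3.
Equity: weight = 5639/8237.3 = 0.6846; cost = 14.09%.
Preferred: weight = 892.3/8237.3 = 0.1083; cost = 6%.
Mortgage bonds: weight = 1706/8237.3 = 0.2071; after-tax cost = 3.1% × (1 − 34.5%) = 2.0305%.
WACC = 0.6846 × 14.0900% + 0.1083 × 6.0000% + 0.2071 × 2.0305% = 10.7161%.

10.72%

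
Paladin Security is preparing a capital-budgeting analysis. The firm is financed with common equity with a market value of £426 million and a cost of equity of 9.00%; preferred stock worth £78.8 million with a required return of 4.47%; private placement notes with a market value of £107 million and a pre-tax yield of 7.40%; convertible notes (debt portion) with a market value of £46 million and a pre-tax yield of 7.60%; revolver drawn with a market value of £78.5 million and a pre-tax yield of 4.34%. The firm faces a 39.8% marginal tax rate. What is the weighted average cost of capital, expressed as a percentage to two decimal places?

Total capital V = 426 + 78.8 + 107 + 46 + 78.5 = 736.3.
Equity: weight = 426/736.3 = 0.5786; cost = 9%.
Preferred: weight = 78.8/736.3 = 0.1070; cost = 4.47%.
Private placement notes: weight = 107/736.3 = 0.1453; after-tax cost = 7.4% × (1 − 39.8%) = 4.4548%.
Convertible notes (debt portion): weight = 46/736.3 = 0.0625; after-tax cost = 7.6% × (1 − 39.8%) = 4.5752%.
Revolver drawn: weight = 78.5/736.3 = 0.1066; after-tax cost = 4.34% × (1 − 39.8%) = 2.6127%.
WACC = 0.5786 × 9.0000% + 0.1070 × 4.4700% + 0.1453 × 4.4548% + 0.0625 × 4.5752% + 0.1066 × 2.6127% = 6.8973%.

6.90%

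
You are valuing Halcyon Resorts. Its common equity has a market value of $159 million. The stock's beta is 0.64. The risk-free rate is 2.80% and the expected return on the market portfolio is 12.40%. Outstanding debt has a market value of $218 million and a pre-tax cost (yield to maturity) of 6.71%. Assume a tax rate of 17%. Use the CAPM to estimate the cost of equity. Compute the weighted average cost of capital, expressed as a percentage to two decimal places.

6.99%

Market risk premium = 12.4% − 2.8% = 9.6%.
Cost of equity via CAPM: Re = 2.8% + 0.64 × 9.6% = 8.9440%.
Total capital V = 159 + 218 = 377.
Equity: weight = 159/377 = 0.4218; cost = 8.944%.
Debt: weight = 218/377 = 0.5782; after-tax cost = 6.71% × (1 − 17%) = 5.5693%.
WACC = 0.4218 × 8.9440% + 0.5782 × 5.5693% = 6.9926%.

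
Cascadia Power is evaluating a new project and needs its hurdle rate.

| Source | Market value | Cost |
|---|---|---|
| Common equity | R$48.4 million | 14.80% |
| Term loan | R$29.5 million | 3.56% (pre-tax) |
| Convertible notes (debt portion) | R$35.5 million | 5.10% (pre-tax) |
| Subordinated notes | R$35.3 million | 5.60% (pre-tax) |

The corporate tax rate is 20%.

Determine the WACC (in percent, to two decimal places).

7.42%

Total capital V = 48.4 + 29.5 + 35.5 + 35.3 = 148.7.
Equity: weight = 48.4/148.7 = 0.3255; cost = 14.8%.
Term loan: weight = 29.5/148.7 = 0.1984; after-tax cost = 3.56% × (1 − 20%) = 2.8480%.
Convertible notes (debt portion): weight = 35.5/148.7 = 0.2387; after-tax cost = 5.1% × (1 − 20%) = 4.0800%.
Subordinated notes: weight = 35.3/148.7 = 0.2374; after-tax cost = 5.6% × (1 − 20%) = 4.4800%.
WACC = 0.3255 × 14.8000% + 0.1984 × 2.8480% + 0.2387 × 4.0800% + 0.2374 × 4.4800% = 7.4198%.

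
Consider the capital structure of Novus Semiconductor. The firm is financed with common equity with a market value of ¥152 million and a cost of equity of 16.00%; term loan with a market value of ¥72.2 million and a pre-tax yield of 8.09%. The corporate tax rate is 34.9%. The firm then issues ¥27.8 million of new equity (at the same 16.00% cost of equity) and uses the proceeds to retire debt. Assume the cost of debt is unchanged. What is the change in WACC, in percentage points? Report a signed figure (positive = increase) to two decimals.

+1.33 pp

Current WACC:
Total capital V = 152 + 72.2 = 224.2.
Equity: weight = 152/224.2 = 0.6780; cost = 16%.
Term loan: weight = 72.2/224.2 = 0.3220; after-tax cost = 8.09% × (1 − 34.9%) = 5.2666%.
WACC = 0.6780 × 16.0000% + 0.3220 × 5.2666% = 12.5435%.
After the change:
Total capital V = 179.8 + 44.4 = 224.2.
Equity: weight = 179.8/224.2 = 0.8020; cost = 16%.
Term loan: weight = 44.4/224.2 = 0.1980; after-tax cost = 8.09% × (1 − 34.9%) = 5.2666%.
WACC = 0.8020 × 16.0000% + 0.1980 × 5.2666% = 13.8744%.
Change in WACC = 13.8744% − 12.5435% = 1.3309 pp.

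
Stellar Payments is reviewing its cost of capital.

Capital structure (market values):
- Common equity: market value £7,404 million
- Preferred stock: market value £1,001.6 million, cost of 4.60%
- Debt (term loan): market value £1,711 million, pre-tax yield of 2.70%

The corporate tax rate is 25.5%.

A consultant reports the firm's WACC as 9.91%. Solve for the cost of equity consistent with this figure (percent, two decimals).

Total capital V = 7404 + 1001.6 + 1711 = 10116.6.
Equity weight = 7404/10116.6 = 0.7319.
Preferred weight = 1001.6/10116.6 = 0.0990.
Term loan weight = 1711/10116.6 = 0.1691.
Debt contribution = 0.1691 × 2.7% × (1 − 25.5%) = 0.3402%.
Preferred contribution = 0.0990 × 4.6% = 0.4554%.
Required equity contribution = 9.91% − 0.7956% = 9.1144%.
Re = 9.1144% / 0.7319 = 12.4536%.

12.45%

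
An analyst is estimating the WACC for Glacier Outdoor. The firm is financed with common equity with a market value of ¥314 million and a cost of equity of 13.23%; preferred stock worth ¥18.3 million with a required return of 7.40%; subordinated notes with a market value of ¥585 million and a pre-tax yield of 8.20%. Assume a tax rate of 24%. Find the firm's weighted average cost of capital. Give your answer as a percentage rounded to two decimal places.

Total capital V = 314 + 18.3 + 585 = 917.3.
Equity: weight = 314/917.3 = 0.3423; cost = 13.23%.
Preferred: weight = 18.3/917.3 = 0.0199; cost = 7.4%.
Subordinated notes: weight = 585/917.3 = 0.6377; after-tax cost = 8.2% × (1 − 24%) = 6.2320%.
WACC = 0.3423 × 13.2300% + 0.0199 × 7.4000% + 0.6377 × 6.2320% = 8.6508%.

8.65%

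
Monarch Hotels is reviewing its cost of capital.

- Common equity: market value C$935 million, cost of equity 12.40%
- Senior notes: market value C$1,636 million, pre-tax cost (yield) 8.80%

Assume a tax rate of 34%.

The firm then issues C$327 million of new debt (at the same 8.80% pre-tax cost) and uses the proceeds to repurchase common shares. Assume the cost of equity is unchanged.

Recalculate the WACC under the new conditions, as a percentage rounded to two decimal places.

7.37%

After the change:
Total capital V = 608 + 1963 = 2571.
Equity: weight = 608/2571 = 0.2365; cost = 12.4%.
Senior notes: weight = 1963/2571 = 0.7635; after-tax cost = 8.8% × (1 − 34%) = 5.8080%.
WACC = 0.2365 × 12.4000% + 0.7635 × 5.8080% = 7.3669%.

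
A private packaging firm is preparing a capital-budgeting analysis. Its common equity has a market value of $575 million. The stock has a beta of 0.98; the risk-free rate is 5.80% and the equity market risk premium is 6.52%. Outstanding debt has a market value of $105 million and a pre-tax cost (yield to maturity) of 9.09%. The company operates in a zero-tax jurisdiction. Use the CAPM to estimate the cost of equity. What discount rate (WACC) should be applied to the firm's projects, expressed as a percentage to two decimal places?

Cost of equity via CAPM: Re = 5.8% + 0.98 × 6.52% = 12.1896%.
Total capital V = 575 + 105 = 680.
Equity: weight = 575/680 = 0.8456; cost = 12.1896%.
Debt: weight = 105/680 = 0.1544; after-tax cost = 9.09% × (1 − 0%) = 9.0900%.
WACC = 0.8456 × 12.1896% + 0.1544 × 9.0900% = 11.7110%.

11.71%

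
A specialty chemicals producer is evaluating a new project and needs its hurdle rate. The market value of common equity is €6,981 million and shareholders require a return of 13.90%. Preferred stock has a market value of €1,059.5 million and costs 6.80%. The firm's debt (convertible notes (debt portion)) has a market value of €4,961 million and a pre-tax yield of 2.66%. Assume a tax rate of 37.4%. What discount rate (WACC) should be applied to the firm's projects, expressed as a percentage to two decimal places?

8.65%

Total capital V = 6981 + 1059.5 + 4961 = 13001.5.
Equity: weight = 6981/13001.5 = 0.5369; cost = 13.9%.
Preferred: weight = 1059.5/13001.5 = 0.0815; cost = 6.8%.
Convertible notes (debt portion): weight = 4961/13001.5 = 0.3816; after-tax cost = 2.66% × (1 − 37.4%) = 1.6652%.
WACC = 0.5369 × 13.9000% + 0.0815 × 6.8000% + 0.3816 × 1.6652% = 8.6530%.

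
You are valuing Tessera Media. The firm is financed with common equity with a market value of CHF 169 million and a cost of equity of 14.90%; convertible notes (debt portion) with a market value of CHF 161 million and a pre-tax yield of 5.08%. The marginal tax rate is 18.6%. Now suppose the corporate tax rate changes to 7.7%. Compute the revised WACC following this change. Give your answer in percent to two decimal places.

9.92%

After the change:
Total capital V = 169 + 161 = 330.
Equity: weight = 169/330 = 0.5121; cost = 14.9%.
Convertible notes (debt portion): weight = 161/330 = 0.4879; after-tax cost = 5.08% × (1 − 7.7%) = 4.6888%.
WACC = 0.5121 × 14.9000% + 0.4879 × 4.6888% = 9.9182%.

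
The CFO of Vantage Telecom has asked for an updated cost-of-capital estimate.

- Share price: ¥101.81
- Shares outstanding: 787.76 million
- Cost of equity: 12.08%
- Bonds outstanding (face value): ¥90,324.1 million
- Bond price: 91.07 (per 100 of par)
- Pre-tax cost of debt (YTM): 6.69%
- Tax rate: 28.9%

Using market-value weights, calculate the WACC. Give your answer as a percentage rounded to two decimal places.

Market value of equity E = 101.81 × 787.76m = 80201.8456m. Market value of debt D = 90324.1m × 91.07/100 = 82258.15787m.
Total capital V = 80201.8456 + 82258.15787 = 162460.00347.
Equity: weight = 80201.8456/162460.00347 = 0.4937; cost = 12.08%.
Bonds outstanding: weight = 82258.15787/162460.00347 = 0.5063; after-tax cost = 6.69% × (1 − 28.9%) = 4.7566%.
WACC = 0.4937 × 12.0800% + 0.5063 × 4.7566% = 8.3719%.

8.37%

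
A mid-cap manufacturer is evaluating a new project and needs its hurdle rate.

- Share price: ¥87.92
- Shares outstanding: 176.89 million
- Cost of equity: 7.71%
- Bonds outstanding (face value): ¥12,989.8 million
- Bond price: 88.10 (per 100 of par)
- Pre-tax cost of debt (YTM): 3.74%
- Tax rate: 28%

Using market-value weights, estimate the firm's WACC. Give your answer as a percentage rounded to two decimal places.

Market value of equity E = 87.92 × 176.89m = 15552.1688m. Market value of debt D = 12989.8m × 88.1/100 = 11444.0138m.
Total capital V = 15552.1688 + 11444.0138 = 26996.1826.
Equity: weight = 15552.1688/26996.1826 = 0.5761; cost = 7.71%.
Bonds outstanding: weight = 11444.0138/26996.1826 = 0.4239; after-tax cost = 3.74% × (1 − 28%) = 2.6928%.
WACC = 0.5761 × 7.7100% + 0.4239 × 2.6928% = 5.5831%.

5.58%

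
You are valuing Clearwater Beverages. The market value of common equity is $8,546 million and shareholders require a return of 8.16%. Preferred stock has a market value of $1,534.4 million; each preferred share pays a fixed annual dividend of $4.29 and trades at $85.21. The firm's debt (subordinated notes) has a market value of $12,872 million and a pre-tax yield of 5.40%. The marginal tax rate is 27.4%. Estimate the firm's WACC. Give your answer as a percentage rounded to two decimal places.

5.57%

Cost of preferred: Rp = 4.29 / 85.21 = 5.0346%.
Total capital V = 8546 + 1534.4 + 12872 = 22952.4.
Equity: weight = 8546/22952.4 = 0.3723; cost = 8.16%.
Preferred: weight = 1534.4/22952.4 = 0.0669; cost = 5.0346%.
Subordinated notes: weight = 12872/22952.4 = 0.5608; after-tax cost = 5.4% × (1 − 27.4%) = 3.9204%.
WACC = 0.3723 × 8.1600% + 0.0669 × 5.0346% + 0.5608 × 3.9204% = 5.5734%.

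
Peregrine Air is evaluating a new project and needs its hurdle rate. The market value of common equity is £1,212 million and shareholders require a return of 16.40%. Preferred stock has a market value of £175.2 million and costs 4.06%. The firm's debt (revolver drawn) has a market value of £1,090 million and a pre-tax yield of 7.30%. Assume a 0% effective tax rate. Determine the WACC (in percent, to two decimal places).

11.52%

Total capital V = 1212 + 175.2 + 1090 = 2477.2.
Equity: weight = 1212/2477.2 = 0.4893; cost = 16.4%.
Preferred: weight = 175.2/2477.2 = 0.0707; cost = 4.06%.
Revolver drawn: weight = 1090/2477.2 = 0.4400; after-tax cost = 7.3% × (1 − 0%) = 7.3000%.
WACC = 0.4893 × 16.4000% + 0.0707 × 4.0600% + 0.4400 × 7.3000% = 11.5231%.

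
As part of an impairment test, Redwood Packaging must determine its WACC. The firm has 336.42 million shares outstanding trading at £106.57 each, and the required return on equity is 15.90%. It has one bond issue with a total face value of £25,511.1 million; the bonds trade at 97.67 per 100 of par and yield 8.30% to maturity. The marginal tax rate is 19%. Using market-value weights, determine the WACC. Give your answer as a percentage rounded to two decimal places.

12.14%

Market value of equity E = 106.57 × 336.42m = 35852.2794m. Market value of debt D = 25511.1m × 97.67/100 = 24916.69137m.
Total capital V = 35852.2794 + 24916.69137 = 60768.97077.
Equity: weight = 35852.2794/60768.97077 = 0.5900; cost = 15.9%.
Bonds outstanding: weight = 24916.69137/60768.97077 = 0.4100; after-tax cost = 8.3% × (1 − 19%) = 6.7230%.
WACC = 0.5900 × 15.9000% + 0.4100 × 6.7230% = 12.1372%.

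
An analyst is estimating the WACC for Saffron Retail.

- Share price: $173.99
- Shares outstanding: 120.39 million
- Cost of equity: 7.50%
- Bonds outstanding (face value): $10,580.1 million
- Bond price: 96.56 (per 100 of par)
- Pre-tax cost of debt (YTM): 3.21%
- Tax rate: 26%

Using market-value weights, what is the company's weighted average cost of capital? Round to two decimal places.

5.82%

Market value of equity E = 173.99 × 120.39m = 20946.6561m. Market value of debt D = 10580.1m × 96.56/100 = 10216.14456m.
Total capital V = 20946.6561 + 10216.14456 = 31162.80066.
Equity: weight = 20946.6561/31162.80066 = 0.6722; cost = 7.5%.
Bonds outstanding: weight = 10216.14456/31162.80066 = 0.3278; after-tax cost = 3.21% × (1 − 26%) = 2.3754%.
WACC = 0.6722 × 7.5000% + 0.3278 × 2.3754% = 5.8200%.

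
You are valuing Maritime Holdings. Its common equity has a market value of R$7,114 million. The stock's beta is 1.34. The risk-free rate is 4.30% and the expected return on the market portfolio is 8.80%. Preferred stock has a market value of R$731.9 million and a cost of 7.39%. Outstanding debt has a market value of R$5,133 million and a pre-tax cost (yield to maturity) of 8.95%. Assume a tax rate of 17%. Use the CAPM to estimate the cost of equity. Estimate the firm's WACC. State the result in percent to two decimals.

Market risk premium = 8.8% − 4.3% = 4.5%.
Cost of equity via CAPM: Re = 4.3% + 1.34 × 4.5% = 10.3300%.
Total capital V = 7114 + 731.9 + 5133 = 12978.9.
Equity: weight = 7114/12978.9 = 0.5481; cost = 10.33%.
Preferred: weight = 731.9/12978.9 = 0.0564; cost = 7.39%.
Debt: weight = 5133/12978.9 = 0.3955; after-tax cost = 8.95% × (1 − 17%) = 7.4285%.
WACC = 0.5481 × 10.3300% + 0.0564 × 7.3900% + 0.3955 × 7.4285% = 9.0167%.

9.02%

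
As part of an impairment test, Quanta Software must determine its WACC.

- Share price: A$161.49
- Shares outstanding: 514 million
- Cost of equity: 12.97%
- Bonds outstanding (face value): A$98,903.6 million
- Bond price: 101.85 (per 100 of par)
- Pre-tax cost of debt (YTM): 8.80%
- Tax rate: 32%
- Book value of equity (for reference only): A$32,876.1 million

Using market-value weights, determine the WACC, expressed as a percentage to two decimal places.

Market value of equity E = 161.49 × 514m = 83005.86m. Market value of debt D = 98903.6m × 101.85/100 = 100733.3166m.
Total capital V = 83005.86 + 100733.3166 = 183739.1766.
Equity: weight = 83005.86/183739.1766 = 0.4518; cost = 12.97%.
Bonds outstanding: weight = 100733.3166/183739.1766 = 0.5482; after-tax cost = 8.8% × (1 − 32%) = 5.9840%.
WACC = 0.4518 × 12.9700% + 0.5482 × 5.9840% = 9.1400%.

9.14%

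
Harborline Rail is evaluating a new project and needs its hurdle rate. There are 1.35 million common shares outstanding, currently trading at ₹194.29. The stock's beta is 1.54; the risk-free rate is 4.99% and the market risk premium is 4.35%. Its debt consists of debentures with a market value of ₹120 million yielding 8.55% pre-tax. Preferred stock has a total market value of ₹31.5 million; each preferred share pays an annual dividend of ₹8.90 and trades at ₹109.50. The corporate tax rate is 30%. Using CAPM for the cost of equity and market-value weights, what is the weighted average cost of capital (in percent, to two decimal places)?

Cost of equity via CAPM: Re = 4.99% + 1.54 × 4.35% = 11.6890%.
Cost of preferred: Rp = 8.9 / 109.5 = 8.1279%.
Market value of equity E = 194.29 × 1.35m = 262.2915m.
Total capital V = 262.2915 + 31.5 + 120 = 413.7915.
Equity: weight = 262.2915/413.7915 = 0.6339; cost = 11.689%.
Preferred: weight = 31.5/413.7915 = 0.0761; cost = 8.1279%.
Debentures: weight = 120/413.7915 = 0.2900; after-tax cost = 8.55% × (1 − 30%) = 5.9850%.
WACC = 0.6339 × 11.6890% + 0.0761 × 8.1279% + 0.2900 × 5.9850% = 9.7637%.

9.76%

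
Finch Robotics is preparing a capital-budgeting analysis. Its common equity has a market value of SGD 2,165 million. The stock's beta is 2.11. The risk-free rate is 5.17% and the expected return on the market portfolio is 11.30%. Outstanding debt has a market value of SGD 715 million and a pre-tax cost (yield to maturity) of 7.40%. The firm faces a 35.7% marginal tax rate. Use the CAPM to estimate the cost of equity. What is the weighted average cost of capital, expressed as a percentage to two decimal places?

Market risk premium = 11.3% − 5.17% = 6.13%.
Cost of equity via CAPM: Re = 5.17% + 2.11 × 6.13% = 18.1043%.
Total capital V = 2165 + 715 = 2880.
Equity: weight = 2165/2880 = 0.7517; cost = 18.1043%.
Debt: weight = 715/2880 = 0.2483; after-tax cost = 7.4% × (1 − 35.7%) = 4.7582%.
WACC = 0.7517 × 18.1043% + 0.2483 × 4.7582% = 14.7909%.

14.79%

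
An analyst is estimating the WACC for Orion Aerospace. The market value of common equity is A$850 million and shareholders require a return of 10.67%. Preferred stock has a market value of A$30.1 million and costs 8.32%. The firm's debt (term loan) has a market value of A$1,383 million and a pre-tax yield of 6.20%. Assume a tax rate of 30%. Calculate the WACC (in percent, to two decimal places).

Total capital V = 850 + 30.1 + 1383 = 2263.1.
Equity: weight = 850/2263.1 = 0.3756; cost = 10.67%.
Preferred: weight = 30.1/2263.1 = 0.0133; cost = 8.32%.
Term loan: weight = 1383/2263.1 = 0.6111; after-tax cost = 6.2% × (1 − 30%) = 4.3400%.
WACC = 0.3756 × 10.6700% + 0.0133 × 8.3200% + 0.6111 × 4.3400% = 6.7704%.

6.77%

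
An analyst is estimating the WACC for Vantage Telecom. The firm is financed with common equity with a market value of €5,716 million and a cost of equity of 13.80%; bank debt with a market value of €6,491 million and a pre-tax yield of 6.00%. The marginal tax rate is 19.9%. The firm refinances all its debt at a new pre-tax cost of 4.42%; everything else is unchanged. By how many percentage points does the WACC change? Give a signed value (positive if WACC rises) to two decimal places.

-0.67 pp

Current WACC:
Total capital V = 5716 + 6491 = 12207.
Equity: weight = 5716/12207 = 0.4683; cost = 13.8%.
Bank debt: weight = 6491/12207 = 0.5317; after-tax cost = 6% × (1 − 19.9%) = 4.8060%.
WACC = 0.4683 × 13.8000% + 0.5317 × 4.8060% = 9.0175%.
After the change:
Total capital V = 5716 + 6491 = 12207.
Equity: weight = 5716/12207 = 0.4683; cost = 13.8%.
Bank debt: weight = 6491/12207 = 0.5317; after-tax cost = 4.42% × (1 − 19.9%) = 3.5404%.
WACC = 0.4683 × 13.8000% + 0.5317 × 3.5404% = 8.3445%.
Change in WACC = 8.3445% − 9.0175% = -0.6730 pp.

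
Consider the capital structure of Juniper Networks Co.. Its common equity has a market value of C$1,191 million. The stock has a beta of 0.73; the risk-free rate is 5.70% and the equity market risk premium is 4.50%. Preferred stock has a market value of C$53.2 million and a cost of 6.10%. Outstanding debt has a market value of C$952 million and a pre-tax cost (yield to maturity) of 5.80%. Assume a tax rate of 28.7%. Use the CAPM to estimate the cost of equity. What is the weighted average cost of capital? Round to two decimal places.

Cost of equity via CAPM: Re = 5.7% + 0.73 × 4.5% = 8.9850%.
Total capital V = 1191 + 53.2 + 952 = 2196.2.
Equity: weight = 1191/2196.2 = 0.5423; cost = 8.985%.
Preferred: weight = 53.2/2196.2 = 0.0242; cost = 6.1%.
Debt: weight = 952/2196.2 = 0.4335; after-tax cost = 5.8% × (1 − 28.7%) = 4.1354%.
WACC = 0.5423 × 8.9850% + 0.0242 × 6.1000% + 0.4335 × 4.1354% = 6.8129%.

6.81%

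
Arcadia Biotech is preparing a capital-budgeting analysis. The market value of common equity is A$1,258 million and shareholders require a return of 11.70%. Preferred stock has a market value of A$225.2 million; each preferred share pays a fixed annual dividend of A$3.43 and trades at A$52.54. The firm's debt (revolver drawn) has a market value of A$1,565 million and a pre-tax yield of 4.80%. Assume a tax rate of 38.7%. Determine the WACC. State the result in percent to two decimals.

6.82%

Cost of preferred: Rp = 3.43 / 52.54 = 6.5284%.
Total capital V = 1258 + 225.2 + 1565 = 3048.2.
Equity: weight = 1258/3048.2 = 0.4127; cost = 11.7%.
Preferred: weight = 225.2/3048.2 = 0.0739; cost = 6.5284%.
Revolver drawn: weight = 1565/3048.2 = 0.5134; after-tax cost = 4.8% × (1 − 38.7%) = 2.9424%.
WACC = 0.4127 × 11.7000% + 0.0739 × 6.5284% + 0.5134 × 2.9424% = 6.8216%.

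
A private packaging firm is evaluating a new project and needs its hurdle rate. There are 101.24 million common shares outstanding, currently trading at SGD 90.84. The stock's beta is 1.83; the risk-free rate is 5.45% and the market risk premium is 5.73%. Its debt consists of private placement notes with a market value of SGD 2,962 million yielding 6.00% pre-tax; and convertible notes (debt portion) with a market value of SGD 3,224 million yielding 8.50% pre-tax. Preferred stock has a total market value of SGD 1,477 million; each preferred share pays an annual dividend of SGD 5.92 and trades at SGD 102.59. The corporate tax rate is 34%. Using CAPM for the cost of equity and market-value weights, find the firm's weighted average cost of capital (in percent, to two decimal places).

Cost of equity via CAPM: Re = 5.45% + 1.83 × 5.73% = 15.9359%.
Cost of preferred: Rp = 5.92 / 102.59 = 5.7705%.
Market value of equity E = 90.84 × 101.24m = 9196.6416m.
Total capital V = 9196.6416 + 1477 + 2962 + 3224 = 16859.6416.
Equity: weight = 9196.6416/16859.6416 = 0.5455; cost = 15.9359%.
Preferred: weight = 1477/16859.6416 = 0.0876; cost = 5.7705%.
Private placement notes: weight = 2962/16859.6416 = 0.1757; after-tax cost = 6% × (1 − 34%) = 3.9600%.
Convertible notes (debt portion): weight = 3224/16859.6416 = 0.1912; after-tax cost = 8.5% × (1 − 34%) = 5.6100%.
WACC = 0.5455 × 15.9359% + 0.0876 × 5.7705% + 0.1757 × 3.9600% + 0.1912 × 5.6100% = 10.9668%.

10.97%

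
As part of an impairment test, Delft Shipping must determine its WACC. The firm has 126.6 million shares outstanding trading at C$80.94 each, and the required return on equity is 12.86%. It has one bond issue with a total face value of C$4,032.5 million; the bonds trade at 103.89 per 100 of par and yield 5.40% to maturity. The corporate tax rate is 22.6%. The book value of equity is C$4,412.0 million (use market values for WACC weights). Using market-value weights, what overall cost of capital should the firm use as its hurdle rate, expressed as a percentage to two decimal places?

Market value of equity E = 80.94 × 126.6m = 10247.004m. Market value of debt D = 4032.5m × 103.89/100 = 4189.36425m.
Total capital V = 10247.004 + 4189.36425 = 14436.36825.
Equity: weight = 10247.004/14436.36825 = 0.7098; cost = 12.86%.
Bonds outstanding: weight = 4189.36425/14436.36825 = 0.2902; after-tax cost = 5.4% × (1 − 22.6%) = 4.1796%.
WACC = 0.7098 × 12.8600% + 0.2902 × 4.1796% = 10.3410%.

10.34%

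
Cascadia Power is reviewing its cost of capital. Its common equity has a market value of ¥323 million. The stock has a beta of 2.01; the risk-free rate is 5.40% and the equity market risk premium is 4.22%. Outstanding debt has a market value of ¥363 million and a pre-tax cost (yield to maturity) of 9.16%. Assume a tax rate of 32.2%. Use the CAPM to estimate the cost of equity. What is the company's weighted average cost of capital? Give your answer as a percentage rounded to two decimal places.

9.82%

Cost of equity via CAPM: Re = 5.4% + 2.01 × 4.22% = 13.8822%.
Total capital V = 323 + 363 = 686.
Equity: weight = 323/686 = 0.4708; cost = 13.8822%.
Debt: weight = 363/686 = 0.5292; after-tax cost = 9.16% × (1 − 32.2%) = 6.2105%.
WACC = 0.4708 × 13.8822% + 0.5292 × 6.2105% = 9.8227%.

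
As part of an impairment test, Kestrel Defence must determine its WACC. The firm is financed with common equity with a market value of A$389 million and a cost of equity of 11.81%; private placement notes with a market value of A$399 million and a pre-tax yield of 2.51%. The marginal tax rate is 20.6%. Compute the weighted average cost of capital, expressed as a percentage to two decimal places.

6.84%

Total capital V = 389 + 399 = 788.
Equity: weight = 389/788 = 0.4937; cost = 11.81%.
Private placement notes: weight = 399/788 = 0.5063; after-tax cost = 2.51% × (1 − 20.6%) = 1.9929%.
WACC = 0.4937 × 11.8100% + 0.5063 × 1.9929% = 6.8392%.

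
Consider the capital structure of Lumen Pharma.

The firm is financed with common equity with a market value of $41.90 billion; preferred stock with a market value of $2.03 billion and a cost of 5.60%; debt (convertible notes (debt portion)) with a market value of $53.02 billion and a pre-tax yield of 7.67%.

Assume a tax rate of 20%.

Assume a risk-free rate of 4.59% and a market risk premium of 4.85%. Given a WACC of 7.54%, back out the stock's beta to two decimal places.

0.99

Total capital V = 41.9 + 2.03 + 53.02 = 96.95.
Equity weight = 41.9/96.95 = 0.4322.
Preferred weight = 2.03/96.95 = 0.0209.
Convertible notes (debt portion) weight = 53.02/96.95 = 0.5469.
Debt contribution = 0.5469 × 7.67% × (1 − 20%) = 3.3557%.
Preferred contribution = 0.0209 × 5.6% = 0.1173%.
Required equity contribution = 7.54% − 3.4729% = 4.0671%  ⇒  Re = 9.4106%.
CAPM: 9.4106% = 4.59% + β × 4.85%  ⇒  β = 0.9939.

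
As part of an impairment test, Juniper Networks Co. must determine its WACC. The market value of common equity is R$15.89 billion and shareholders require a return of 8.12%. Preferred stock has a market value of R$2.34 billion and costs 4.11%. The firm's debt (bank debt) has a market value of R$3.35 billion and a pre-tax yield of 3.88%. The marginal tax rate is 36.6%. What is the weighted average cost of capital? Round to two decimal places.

6.81%

Total capital V = 15.89 + 2.34 + 3.35 = 21.58.
Equity: weight = 15.89/21.58 = 0.7363; cost = 8.12%.
Preferred: weight = 2.34/21.58 = 0.1084; cost = 4.11%.
Bank debt: weight = 3.35/21.58 = 0.1552; after-tax cost = 3.88% × (1 − 36.6%) = 2.4599%.
WACC = 0.7363 × 8.1200% + 0.1084 × 4.1100% + 0.1552 × 2.4599% = 6.8065%.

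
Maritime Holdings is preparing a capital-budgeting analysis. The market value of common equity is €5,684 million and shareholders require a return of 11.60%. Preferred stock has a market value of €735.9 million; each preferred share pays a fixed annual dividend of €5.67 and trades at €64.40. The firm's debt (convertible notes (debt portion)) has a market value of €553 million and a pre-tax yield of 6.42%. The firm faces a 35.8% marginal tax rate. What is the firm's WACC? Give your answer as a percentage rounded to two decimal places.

10.71%

Cost of preferred: Rp = 5.67 / 64.4 = 8.8043%.
Total capital V = 5684 + 735.9 + 553 = 6972.9.
Equity: weight = 5684/6972.9 = 0.8152; cost = 11.6%.
Preferred: weight = 735.9/6972.9 = 0.1055; cost = 8.8043%.
Convertible notes (debt portion): weight = 553/6972.9 = 0.0793; after-tax cost = 6.42% × (1 − 35.8%) = 4.1216%.
WACC = 0.8152 × 11.6000% + 0.1055 × 8.8043% + 0.0793 × 4.1216% = 10.7119%.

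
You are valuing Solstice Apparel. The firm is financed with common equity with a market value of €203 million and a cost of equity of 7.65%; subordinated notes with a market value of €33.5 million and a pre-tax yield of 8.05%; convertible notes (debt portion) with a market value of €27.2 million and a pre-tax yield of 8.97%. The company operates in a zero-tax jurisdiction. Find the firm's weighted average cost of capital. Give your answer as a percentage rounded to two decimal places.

7.84%

Total capital V = 203 + 33.5 + 27.2 = 263.7.
Equity: weight = 203/263.7 = 0.7698; cost = 7.65%.
Subordinated notes: weight = 33.5/263.7 = 0.1270; after-tax cost = 8.05% × (1 − 0%) = 8.0500%.
Convertible notes (debt portion): weight = 27.2/263.7 = 0.1031; after-tax cost = 8.97% × (1 − 0%) = 8.9700%.
WACC = 0.7698 × 7.6500% + 0.1270 × 8.0500% + 0.1031 × 8.9700% = 7.8370%.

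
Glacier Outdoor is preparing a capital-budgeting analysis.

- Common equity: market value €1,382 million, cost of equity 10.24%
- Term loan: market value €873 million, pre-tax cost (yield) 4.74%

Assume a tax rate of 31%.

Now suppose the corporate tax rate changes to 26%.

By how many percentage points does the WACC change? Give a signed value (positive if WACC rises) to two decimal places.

+0.09 pp

Current WACC:
Total capital V = 1382 + 873 = 2255.
Equity: weight = 1382/2255 = 0.6129; cost = 10.24%.
Term loan: weight = 873/2255 = 0.3871; after-tax cost = 4.74% × (1 − 31%) = 3.2706%.
WACC = 0.6129 × 10.2400% + 0.3871 × 3.2706% = 7.5419%.
After the change:
Total capital V = 1382 + 873 = 2255.
Equity: weight = 1382/2255 = 0.6129; cost = 10.24%.
Term loan: weight = 873/2255 = 0.3871; after-tax cost = 4.74% × (1 − 26%) = 3.5076%.
WACC = 0.6129 × 10.2400% + 0.3871 × 3.5076% = 7.6336%.
Change in WACC = 7.6336% − 7.5419% = 0.0918 pp.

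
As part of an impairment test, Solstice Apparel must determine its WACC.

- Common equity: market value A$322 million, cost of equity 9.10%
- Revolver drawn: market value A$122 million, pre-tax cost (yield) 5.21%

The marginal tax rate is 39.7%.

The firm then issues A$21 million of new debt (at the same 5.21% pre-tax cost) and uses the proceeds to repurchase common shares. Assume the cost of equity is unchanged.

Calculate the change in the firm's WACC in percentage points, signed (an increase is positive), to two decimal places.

Current WACC:
Total capital V = 322 + 122 = 444.
Equity: weight = 322/444 = 0.7252; cost = 9.1%.
Revolver drawn: weight = 122/444 = 0.2748; after-tax cost = 5.21% × (1 − 39.7%) = 3.1416%.
WACC = 0.7252 × 9.1000% + 0.2748 × 3.1416% = 7.4628%.
After the change:
Total capital V = 301 + 143 = 444.
Equity: weight = 301/444 = 0.6779; cost = 9.1%.
Revolver drawn: weight = 143/444 = 0.3221; after-tax cost = 5.21% × (1 − 39.7%) = 3.1416%.
WACC = 0.6779 × 9.1000% + 0.3221 × 3.1416% = 7.1810%.
Change in WACC = 7.1810% − 7.4628% = -0.2818 pp.

-0.28 pp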